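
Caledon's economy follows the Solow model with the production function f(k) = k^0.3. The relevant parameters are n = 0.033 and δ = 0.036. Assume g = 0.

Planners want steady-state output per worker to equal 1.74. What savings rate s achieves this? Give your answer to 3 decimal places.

s ≈ 0.251

At the steady state, Δk = 0, so s·k^α = (n + δ)·k.
Since y* = [s/(n + δ)]^(α/(1−α)), we have s/(n + δ) = (y*)^((1−α)/α) = 1.74^2.3333 = 3.6414.
Therefore s = 3.6414 × (n + δ) = 3.6414 × 0.069 = 0.2513.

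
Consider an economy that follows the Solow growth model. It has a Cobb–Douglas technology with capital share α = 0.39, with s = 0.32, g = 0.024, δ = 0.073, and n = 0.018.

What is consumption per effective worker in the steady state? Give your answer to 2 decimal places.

In steady state, investment equals break-even investment: s·k^α = (n + g + δ)·k.
Dividing both sides by k: k^(1−α) = s / (n + g + δ).
k^0.61 = 0.32 / (0.018 + 0.024 + 0.073) = 0.32 / 0.115 = 2.7826
k* = 2.7826^(1/0.61) ≈ 5.3531
y* = (k*)^α = 5.3531^0.39 ≈ 1.9238
c* = (1 − s)·y* = (1 − 0.32) × 1.9238 ≈ 1.3082

c* = 1.31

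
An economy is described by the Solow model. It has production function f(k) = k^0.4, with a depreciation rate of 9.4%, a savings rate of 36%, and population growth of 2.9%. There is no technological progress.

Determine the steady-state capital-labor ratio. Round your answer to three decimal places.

k* = 5.989

Steady state requires s·f(k) = (n + δ)·k, i.e. s·k^α = (n + δ)·k.
Rearranging, k^(1−α) = s / (n + δ).
k^0.6 = 0.36 / (0.029 + 0.094) = 0.36 / 0.123 = 2.9268
k* = 2.9268^(1/0.6) ≈ 5.9886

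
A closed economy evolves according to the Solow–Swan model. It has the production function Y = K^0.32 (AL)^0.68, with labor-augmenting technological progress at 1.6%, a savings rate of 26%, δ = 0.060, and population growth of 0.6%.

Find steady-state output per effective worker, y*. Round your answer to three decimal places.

Steady state requires s·f(k) = (n + g + δ)·k, i.e. s·k^α = (n + g + δ)·k.
Rearranging, k^(1−α) = s / (n + g + δ).
k^0.68 = 0.26 / (0.006 + 0.016 + 0.060) = 0.26 / 0.082 = 3.1707
k* = 3.1707^(1/0.68) ≈ 5.4575
y* = (k*)^α = 5.4575^0.32 ≈ 1.7212

y* ≈ 1.721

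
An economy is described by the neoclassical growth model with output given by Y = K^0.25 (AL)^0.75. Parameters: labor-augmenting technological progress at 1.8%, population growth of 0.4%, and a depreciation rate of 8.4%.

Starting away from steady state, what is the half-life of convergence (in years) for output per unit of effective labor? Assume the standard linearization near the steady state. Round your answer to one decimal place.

half-life ≈ 8.7 years

Near the steady state the convergence rate is λ = (1 − α)(n + g + δ).
λ = (1 − 0.25) × 0.106 = 0.75 × 0.106 = 0.0795
Half-life = ln 2 / λ = 0.6931 / 0.0795 ≈ 8.72 years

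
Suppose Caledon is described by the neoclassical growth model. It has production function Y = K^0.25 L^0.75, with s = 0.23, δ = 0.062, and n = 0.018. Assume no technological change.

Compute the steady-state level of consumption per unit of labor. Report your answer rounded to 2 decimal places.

c* ≈ 1.09

In steady state, investment equals break-even investment: s·k^α = (n + δ)·k.
Rearranging, k^(1−α) = s / (n + δ).
k^0.75 = 0.23 / (0.018 + 0.062) = 0.23 / 0.080 = 2.8750
k* = 2.8750^(1/0.75) ≈ 4.0881
y* = (k*)^α = 4.0881^0.25 ≈ 1.4219
c* = (1 − s)·y* = (1 − 0.23) × 1.4219 ≈ 1.0949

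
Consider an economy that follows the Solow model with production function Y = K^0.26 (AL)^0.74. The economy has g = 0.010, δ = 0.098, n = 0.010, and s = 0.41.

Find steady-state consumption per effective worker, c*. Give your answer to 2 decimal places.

c* = 0.91

Steady state requires s·f(k) = (n + g + δ)·k, i.e. s·k^α = (n + g + δ)·k.
Rearranging, k^(1−α) = s / (n + g + δ).
k^0.74 = 0.41 / (0.010 + 0.010 + 0.098) = 0.41 / 0.118 = 3.4746
k* = 3.4746^(1/0.74) ≈ 5.3821
y* = (k*)^α = 5.3821^0.26 ≈ 1.5490
c* = (1 − s)·y* = (1 − 0.41) × 1.5490 ≈ 0.9139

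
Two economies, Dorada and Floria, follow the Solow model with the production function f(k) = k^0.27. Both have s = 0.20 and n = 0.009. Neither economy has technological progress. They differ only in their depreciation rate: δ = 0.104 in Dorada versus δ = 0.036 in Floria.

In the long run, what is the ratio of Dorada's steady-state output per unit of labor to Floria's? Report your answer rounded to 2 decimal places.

ratio ≈ 0.71

Steady-state y* = [s/(n + δ)]^(α/(1−α)), so the ratio is [ (s_D/(n + δ)_D) / (s_F/(n + δ)_F) ]^0.3699.
s_D/(n + δ)_D = 0.20/0.113 = 1.7699; s_F/(n + δ)_F = 0.20/0.045 = 4.4444.
Ratio = (1.7699/4.4444)^0.3699 = 0.3982^0.3699 ≈ 0.7113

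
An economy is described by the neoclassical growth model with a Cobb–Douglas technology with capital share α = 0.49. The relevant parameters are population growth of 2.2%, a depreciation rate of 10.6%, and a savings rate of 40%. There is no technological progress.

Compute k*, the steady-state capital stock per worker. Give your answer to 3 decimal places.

k* = 9.339

Steady state requires s·f(k) = (n + δ)·k, i.e. s·k^α = (n + δ)·k.
Rearranging, k^(1−α) = s / (n + δ).
k^0.51 = 0.40 / (0.022 + 0.106) = 0.40 / 0.128 = 3.1250
k* = 3.1250^(1/0.51) ≈ 9.3389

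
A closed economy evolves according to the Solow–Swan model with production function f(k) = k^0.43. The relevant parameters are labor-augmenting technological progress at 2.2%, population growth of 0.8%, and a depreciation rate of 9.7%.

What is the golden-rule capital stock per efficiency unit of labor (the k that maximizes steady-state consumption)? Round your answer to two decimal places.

The golden rule sets f'(k) = n + g + δ, i.e. α·k^(α−1) = n + g + δ.
So k^(1−α) = α / (n + g + δ) = 0.43 / 0.127 = 3.3858.
k_gold = 3.3858^(1/0.57) ≈ 8.4963

k_gold ≈ 8.50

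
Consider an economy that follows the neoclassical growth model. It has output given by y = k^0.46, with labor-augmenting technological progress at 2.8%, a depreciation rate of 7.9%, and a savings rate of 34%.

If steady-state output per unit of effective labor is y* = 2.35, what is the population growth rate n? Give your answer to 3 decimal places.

n ≈ 0.018

Steady state requires s·f(k) = (n + g + δ)·k, i.e. s·k^α = (n + g + δ)·k.
Since y* = [s/(n + g + δ)]^(α/(1−α)), we have s/(n + g + δ) = (y*)^((1−α)/α) = 2.35^1.1739 = 2.7264.
Therefore n + g + δ = s / 2.7264 = 0.34 / 2.7264 = 0.1247, so n = 0.1247 − 0.107 = 0.0177.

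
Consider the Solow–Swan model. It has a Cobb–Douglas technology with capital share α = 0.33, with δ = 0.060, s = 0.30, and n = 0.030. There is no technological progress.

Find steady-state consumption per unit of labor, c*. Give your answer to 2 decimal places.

c* = 1.27

At the steady state, Δk = 0, so s·k^α = (n + δ)·k.
Dividing both sides by k: k^(1−α) = s / (n + δ).
k^0.67 = 0.30 / (0.030 + 0.060) = 0.30 / 0.090 = 3.3333
k* = 3.3333^(1/0.67) ≈ 6.0313
y* = (k*)^α = 6.0313^0.33 ≈ 1.8094
c* = (1 − s)·y* = (1 − 0.30) × 1.8094 ≈ 1.2666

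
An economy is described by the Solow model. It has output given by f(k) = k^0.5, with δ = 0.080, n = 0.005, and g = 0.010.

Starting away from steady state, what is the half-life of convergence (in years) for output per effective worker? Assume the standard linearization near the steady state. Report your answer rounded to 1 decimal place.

Near the steady state the convergence rate is λ = (1 − α)(n + g + δ).
λ = (1 − 0.5) × 0.095 = 0.5 × 0.095 = 0.0475
Half-life = ln 2 / λ = 0.6931 / 0.0475 ≈ 14.59 years

half-life ≈ 14.6 years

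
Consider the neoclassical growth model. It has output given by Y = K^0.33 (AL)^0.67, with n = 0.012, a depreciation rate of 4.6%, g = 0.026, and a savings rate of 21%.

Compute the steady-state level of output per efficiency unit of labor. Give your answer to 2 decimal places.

y* ≈ 1.57

At the steady state, Δk = 0, so s·k^α = (n + g + δ)·k.
Dividing both sides by k: k^(1−α) = s / (n + g + δ).
k^0.67 = 0.21 / (0.012 + 0.026 + 0.046) = 0.21 / 0.084 = 2.5000
k* = 2.5000^(1/0.67) ≈ 3.9259
y* = (k*)^α = 3.9259^0.33 ≈ 1.5704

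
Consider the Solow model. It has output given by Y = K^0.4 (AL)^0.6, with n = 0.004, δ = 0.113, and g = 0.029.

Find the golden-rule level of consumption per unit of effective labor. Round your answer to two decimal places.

c_gold ≈ 1.17

At the golden rule, f'(k) = n + g + δ, so α·k^(α−1) = n + g + δ and k_gold = (α/(n + g + δ))^(1/(1−α)).
k_gold = (0.4/0.146)^(1/0.6) = 2.7397^1.6667 ≈ 5.3644
c_gold = f(k_gold) − (n + g + δ)·k_gold = 1.9580 − 0.146×5.3644 ≈ 1.1748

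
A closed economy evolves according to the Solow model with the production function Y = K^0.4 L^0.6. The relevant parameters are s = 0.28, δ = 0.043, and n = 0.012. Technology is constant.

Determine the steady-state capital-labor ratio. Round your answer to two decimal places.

k* = 15.07

Steady state requires s·f(k) = (n + δ)·k, i.e. s·k^α = (n + δ)·k.
Rearranging, k^(1−α) = s / (n + δ).
k^0.6 = 0.28 / (0.012 + 0.043) = 0.28 / 0.055 = 5.0909
k* = 5.0909^(1/0.6) ≈ 15.0658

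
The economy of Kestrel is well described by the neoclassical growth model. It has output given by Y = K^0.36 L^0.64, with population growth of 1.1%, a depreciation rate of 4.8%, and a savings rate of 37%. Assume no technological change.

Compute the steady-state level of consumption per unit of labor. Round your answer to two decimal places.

At the steady state, Δk = 0, so s·k^α = (n + δ)·k.
Dividing both sides by k: k^(1−α) = s / (n + δ).
k^0.64 = 0.37 / (0.011 + 0.048) = 0.37 / 0.059 = 6.2712
k* = 6.2712^(1/0.64) ≈ 17.6141
y* = (k*)^α = 17.6141^0.36 ≈ 2.8087
c* = (1 − s)·y* = (1 − 0.37) × 2.8087 ≈ 1.7695

c* = 1.77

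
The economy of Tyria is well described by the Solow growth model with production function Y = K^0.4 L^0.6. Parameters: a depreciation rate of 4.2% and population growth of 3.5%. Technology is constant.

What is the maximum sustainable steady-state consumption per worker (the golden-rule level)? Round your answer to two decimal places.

c_gold ≈ 1.80

At the golden rule, f'(k) = n + δ, so α·k^(α−1) = n + δ and k_gold = (α/(n + δ))^(1/(1−α)).
k_gold = (0.4/0.077)^(1/0.6) = 5.1948^1.6667 ≈ 15.5826
c_gold = f(k_gold) − (n + δ)·k_gold = 2.9995 − 0.077×15.5826 ≈ 1.7996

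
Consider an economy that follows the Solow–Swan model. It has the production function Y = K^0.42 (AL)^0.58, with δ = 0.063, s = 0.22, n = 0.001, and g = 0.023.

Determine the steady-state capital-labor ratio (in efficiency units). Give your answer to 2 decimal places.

k* = 4.95

Steady state requires s·f(k) = (n + g + δ)·k, i.e. s·k^α = (n + g + δ)·k.
Dividing both sides by k: k^(1−α) = s / (n + g + δ).
k^0.58 = 0.22 / (0.001 + 0.023 + 0.063) = 0.22 / 0.087 = 2.5287
k* = 2.5287^(1/0.58) ≈ 4.9505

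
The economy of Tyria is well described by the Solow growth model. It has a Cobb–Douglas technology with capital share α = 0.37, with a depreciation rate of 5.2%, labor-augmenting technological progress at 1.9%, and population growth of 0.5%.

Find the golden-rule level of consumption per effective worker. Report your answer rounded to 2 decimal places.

c_gold ≈ 1.60

At the golden rule, f'(k) = n + g + δ, so α·k^(α−1) = n + g + δ and k_gold = (α/(n + g + δ))^(1/(1−α)).
k_gold = (0.37/0.076)^(1/0.63) = 4.8684^1.5873 ≈ 12.3336
c_gold = f(k_gold) − (n + g + δ)·k_gold = 2.5334 − 0.076×12.3336 ≈ 1.5960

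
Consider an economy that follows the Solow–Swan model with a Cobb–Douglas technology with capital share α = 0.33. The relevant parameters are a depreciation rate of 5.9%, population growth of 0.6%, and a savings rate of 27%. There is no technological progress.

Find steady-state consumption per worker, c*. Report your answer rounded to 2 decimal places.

c* = 1.47

At the steady state, Δk = 0, so s·k^α = (n + δ)·k.
Dividing both sides by k: k^(1−α) = s / (n + δ).
k^0.67 = 0.27 / (0.006 + 0.059) = 0.27 / 0.065 = 4.1538
k* = 4.1538^(1/0.67) ≈ 8.3763
y* = (k*)^α = 8.3763^0.33 ≈ 2.0165
c* = (1 − s)·y* = (1 − 0.27) × 2.0165 ≈ 1.4720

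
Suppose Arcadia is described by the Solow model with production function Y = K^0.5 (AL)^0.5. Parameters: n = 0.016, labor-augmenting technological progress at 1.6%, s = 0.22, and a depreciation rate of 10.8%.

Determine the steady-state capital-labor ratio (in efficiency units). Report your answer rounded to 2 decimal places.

In steady state, investment equals break-even investment: s·k^α = (n + g + δ)·k.
Rearranging, k^(1−α) = s / (n + g + δ).
k^0.5 = 0.22 / (0.016 + 0.016 + 0.108) = 0.22 / 0.140 = 1.5714
k* = 1.5714^(1/0.5) ≈ 2.4693

k* = 2.47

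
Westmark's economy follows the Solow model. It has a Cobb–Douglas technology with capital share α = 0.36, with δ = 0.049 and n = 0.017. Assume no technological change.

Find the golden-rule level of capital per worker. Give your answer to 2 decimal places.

k_gold ≈ 14.16

The golden rule sets f'(k) = n + δ, i.e. α·k^(α−1) = n + δ.
So k^(1−α) = α / (n + δ) = 0.36 / 0.066 = 5.4545.
k_gold = 5.4545^(1/0.64) ≈ 14.1638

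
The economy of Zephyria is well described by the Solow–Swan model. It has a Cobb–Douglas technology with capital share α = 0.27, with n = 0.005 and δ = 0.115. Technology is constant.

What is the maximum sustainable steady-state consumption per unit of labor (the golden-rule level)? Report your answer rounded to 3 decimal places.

At the golden rule, f'(k) = n + δ, so α·k^(α−1) = n + δ and k_gold = (α/(n + δ))^(1/(1−α)).
k_gold = (0.27/0.120)^(1/0.73) = 2.2500^1.3699 ≈ 3.0371
c_gold = f(k_gold) − (n + δ)·k_gold = 1.3498 − 0.120×3.0371 ≈ 0.9853

c_gold ≈ 0.985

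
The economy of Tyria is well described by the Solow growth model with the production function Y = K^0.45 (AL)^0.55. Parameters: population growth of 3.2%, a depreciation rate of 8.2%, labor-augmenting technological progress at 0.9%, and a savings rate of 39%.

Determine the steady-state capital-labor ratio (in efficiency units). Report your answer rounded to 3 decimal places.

Steady state requires s·f(k) = (n + g + δ)·k, i.e. s·k^α = (n + g + δ)·k.
Dividing both sides by k: k^(1−α) = s / (n + g + δ).
k^0.55 = 0.39 / (0.032 + 0.009 + 0.082) = 0.39 / 0.123 = 3.1707
k* = 3.1707^(1/0.55) ≈ 8.1506

k* = 8.151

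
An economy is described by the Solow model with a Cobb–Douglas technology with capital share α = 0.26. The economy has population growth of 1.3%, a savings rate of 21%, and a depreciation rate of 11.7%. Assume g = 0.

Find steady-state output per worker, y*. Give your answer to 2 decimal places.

Steady state requires s·f(k) = (n + δ)·k, i.e. s·k^α = (n + δ)·k.
Rearranging, k^(1−α) = s / (n + δ).
k^0.74 = 0.21 / (0.013 + 0.117) = 0.21 / 0.130 = 1.6154
k* = 1.6154^(1/0.74) ≈ 1.9119
y* = (k*)^α = 1.9119^0.26 ≈ 1.1835

y* = 1.18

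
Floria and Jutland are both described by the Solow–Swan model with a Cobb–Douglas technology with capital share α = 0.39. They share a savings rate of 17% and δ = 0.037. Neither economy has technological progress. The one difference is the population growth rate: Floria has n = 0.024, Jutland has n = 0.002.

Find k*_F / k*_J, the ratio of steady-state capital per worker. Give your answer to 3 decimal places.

Steady-state k* = [s/(n + δ)]^(1/(1−α)), so the ratio is [ (s_F/(n + δ)_F) / (s_J/(n + δ)_J) ]^1.6393.
s_F/(n + δ)_F = 0.17/0.061 = 2.7869; s_J/(n + δ)_J = 0.17/0.039 = 4.3590.
Ratio = (2.7869/4.3590)^1.6393 = 0.6393^1.6393 ≈ 0.4803

k*_F / k*_J ≈ 0.480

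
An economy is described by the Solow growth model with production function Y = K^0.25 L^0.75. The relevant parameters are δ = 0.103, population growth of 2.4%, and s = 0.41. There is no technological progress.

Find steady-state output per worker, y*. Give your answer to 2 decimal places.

In steady state, investment equals break-even investment: s·k^α = (n + δ)·k.
Rearranging, k^(1−α) = s / (n + δ).
k^0.75 = 0.41 / (0.024 + 0.103) = 0.41 / 0.127 = 3.2283
k* = 3.2283^(1/0.75) ≈ 4.7712
y* = (k*)^α = 4.7712^0.25 ≈ 1.4779

y* ≈ 1.48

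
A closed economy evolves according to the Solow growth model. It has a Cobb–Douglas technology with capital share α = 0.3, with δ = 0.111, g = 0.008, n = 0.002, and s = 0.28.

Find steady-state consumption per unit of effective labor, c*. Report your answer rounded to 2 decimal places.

c* ≈ 1.03

In steady state, investment equals break-even investment: s·k^α = (n + g + δ)·k.
Dividing both sides by k: k^(1−α) = s / (n + g + δ).
k^0.7 = 0.28 / (0.002 + 0.008 + 0.111) = 0.28 / 0.121 = 2.3140
k* = 2.3140^(1/0.7) ≈ 3.3153
y* = (k*)^α = 3.3153^0.3 ≈ 1.4327
c* = (1 − s)·y* = (1 − 0.28) × 1.4327 ≈ 1.0315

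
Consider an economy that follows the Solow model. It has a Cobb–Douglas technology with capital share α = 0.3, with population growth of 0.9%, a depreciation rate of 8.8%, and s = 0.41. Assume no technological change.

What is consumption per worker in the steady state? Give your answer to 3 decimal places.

c* = 1.094

Steady state requires s·f(k) = (n + δ)·k, i.e. s·k^α = (n + δ)·k.
Rearranging, k^(1−α) = s / (n + δ).
k^0.7 = 0.41 / (0.009 + 0.088) = 0.41 / 0.097 = 4.2268
k* = 4.2268^(1/0.7) ≈ 7.8398
y* = (k*)^α = 7.8398^0.3 ≈ 1.8548
c* = (1 − s)·y* = (1 − 0.41) × 1.8548 ≈ 1.0943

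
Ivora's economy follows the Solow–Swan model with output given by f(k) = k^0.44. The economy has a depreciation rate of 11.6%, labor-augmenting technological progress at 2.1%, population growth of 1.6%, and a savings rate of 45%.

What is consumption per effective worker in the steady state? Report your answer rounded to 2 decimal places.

Steady state requires s·f(k) = (n + g + δ)·k, i.e. s·k^α = (n + g + δ)·k.
Rearranging, k^(1−α) = s / (n + g + δ).
k^0.56 = 0.45 / (0.016 + 0.021 + 0.116) = 0.45 / 0.153 = 2.9412
k* = 2.9412^(1/0.56) ≈ 6.8652
y* = (k*)^α = 6.8652^0.44 ≈ 2.3341
c* = (1 − s)·y* = (1 − 0.45) × 2.3341 ≈ 1.2838

c* = 1.28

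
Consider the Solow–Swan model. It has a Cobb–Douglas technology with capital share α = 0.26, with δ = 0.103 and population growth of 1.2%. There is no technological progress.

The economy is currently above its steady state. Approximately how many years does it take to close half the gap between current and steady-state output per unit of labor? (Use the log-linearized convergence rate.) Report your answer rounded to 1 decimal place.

about 8.1 years

Near the steady state the convergence rate is λ = (1 − α)(n + δ).
λ = (1 − 0.26) × 0.115 = 0.74 × 0.115 = 0.0851
Half-life = ln 2 / λ = 0.6931 / 0.0851 ≈ 8.14 years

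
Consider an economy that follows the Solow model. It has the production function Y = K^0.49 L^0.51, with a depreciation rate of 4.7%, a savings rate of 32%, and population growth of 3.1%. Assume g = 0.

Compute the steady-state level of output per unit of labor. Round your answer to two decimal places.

Steady state requires s·f(k) = (n + δ)·k, i.e. s·k^α = (n + δ)·k.
Dividing both sides by k: k^(1−α) = s / (n + δ).
k^0.51 = 0.32 / (0.031 + 0.047) = 0.32 / 0.078 = 4.1026
k* = 4.1026^(1/0.51) ≈ 15.9249
y* = (k*)^α = 15.9249^0.49 ≈ 3.8817

y* = 3.88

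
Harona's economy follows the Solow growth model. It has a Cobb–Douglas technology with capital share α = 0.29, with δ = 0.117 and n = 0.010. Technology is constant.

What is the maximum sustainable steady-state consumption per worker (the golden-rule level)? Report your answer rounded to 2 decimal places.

At the golden rule, f'(k) = n + δ, so α·k^(α−1) = n + δ and k_gold = (α/(n + δ))^(1/(1−α)).
k_gold = (0.29/0.127)^(1/0.71) = 2.2835^1.4085 ≈ 3.1996
c_gold = f(k_gold) − (n + δ)·k_gold = 1.4011 − 0.127×3.1996 ≈ 0.9948

c_gold ≈ 0.99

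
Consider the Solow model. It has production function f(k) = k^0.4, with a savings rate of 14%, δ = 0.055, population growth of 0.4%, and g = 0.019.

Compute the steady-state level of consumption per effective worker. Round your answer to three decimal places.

c* = 1.270

At the steady state, Δk = 0, so s·k^α = (n + g + δ)·k.
Dividing both sides by k: k^(1−α) = s / (n + g + δ).
k^0.6 = 0.14 / (0.004 + 0.019 + 0.055) = 0.14 / 0.078 = 1.7949
k* = 1.7949^(1/0.6) ≈ 2.6509
y* = (k*)^α = 2.6509^0.4 ≈ 1.4769
c* = (1 − s)·y* = (1 − 0.14) × 1.4769 ≈ 1.2701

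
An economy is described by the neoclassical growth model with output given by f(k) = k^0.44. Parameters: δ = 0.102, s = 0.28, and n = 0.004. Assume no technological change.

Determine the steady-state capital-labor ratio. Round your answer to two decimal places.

k* ≈ 5.67

At the steady state, Δk = 0, so s·k^α = (n + δ)·k.
Rearranging, k^(1−α) = s / (n + δ).
k^0.56 = 0.28 / (0.004 + 0.102) = 0.28 / 0.106 = 2.6415
k* = 2.6415^(1/0.56) ≈ 5.6664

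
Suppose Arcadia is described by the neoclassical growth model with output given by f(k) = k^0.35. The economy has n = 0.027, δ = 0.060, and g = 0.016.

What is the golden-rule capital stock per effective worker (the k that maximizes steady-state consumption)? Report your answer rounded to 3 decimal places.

The golden rule sets f'(k) = n + g + δ, i.e. α·k^(α−1) = n + g + δ.
So k^(1−α) = α / (n + g + δ) = 0.35 / 0.103 = 3.3981.
k_gold = 3.3981^(1/0.65) ≈ 6.5658

k_gold ≈ 6.566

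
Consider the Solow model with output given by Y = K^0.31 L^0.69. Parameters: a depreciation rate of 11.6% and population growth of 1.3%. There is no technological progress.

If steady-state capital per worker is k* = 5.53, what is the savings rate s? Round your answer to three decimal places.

s ≈ 0.420

At the steady state, Δk = 0, so s·k^α = (n + δ)·k.
So s / (n + δ) = (k*)^(1−α) = 5.53^0.69 = 3.2545.
Therefore s = 3.2545 × (n + δ) = 3.2545 × 0.129 = 0.4198.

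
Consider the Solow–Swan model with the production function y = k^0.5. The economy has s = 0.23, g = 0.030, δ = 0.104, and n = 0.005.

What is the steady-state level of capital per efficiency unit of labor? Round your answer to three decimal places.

At the steady state, Δk = 0, so s·k^α = (n + g + δ)·k.
Dividing both sides by k: k^(1−α) = s / (n + g + δ).
k^0.5 = 0.23 / (0.005 + 0.030 + 0.104) = 0.23 / 0.139 = 1.6547
k* = 1.6547^(1/0.5) ≈ 2.7380

k* ≈ 2.738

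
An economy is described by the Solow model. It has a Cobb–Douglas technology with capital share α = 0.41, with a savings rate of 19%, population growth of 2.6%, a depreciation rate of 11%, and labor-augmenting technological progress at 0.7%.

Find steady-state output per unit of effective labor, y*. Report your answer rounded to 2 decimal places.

In steady state, investment equals break-even investment: s·k^α = (n + g + δ)·k.
Dividing both sides by k: k^(1−α) = s / (n + g + δ).
k^0.59 = 0.19 / (0.026 + 0.007 + 0.110) = 0.19 / 0.143 = 1.3287
k* = 1.3287^(1/0.59) ≈ 1.6188
y* = (k*)^α = 1.6188^0.41 ≈ 1.2183

y* ≈ 1.22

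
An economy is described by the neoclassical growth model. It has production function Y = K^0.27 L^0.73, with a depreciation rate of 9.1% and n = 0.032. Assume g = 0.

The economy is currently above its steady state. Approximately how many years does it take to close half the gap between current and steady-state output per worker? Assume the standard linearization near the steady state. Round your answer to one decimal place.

Near the steady state the convergence rate is λ = (1 − α)(n + δ).
λ = (1 − 0.27) × 0.123 = 0.73 × 0.123 = 0.08979
Half-life = ln 2 / λ = 0.6931 / 0.08979 ≈ 7.72 years

about 7.7 years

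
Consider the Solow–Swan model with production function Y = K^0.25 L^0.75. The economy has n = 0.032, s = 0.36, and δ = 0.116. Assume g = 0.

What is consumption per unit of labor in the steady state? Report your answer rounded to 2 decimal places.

In steady state, investment equals break-even investment: s·k^α = (n + δ)·k.
Rearranging, k^(1−α) = s / (n + δ).
k^0.75 = 0.36 / (0.032 + 0.116) = 0.36 / 0.148 = 2.4324
k* = 2.4324^(1/0.75) ≈ 3.2712
y* = (k*)^α = 3.2712^0.25 ≈ 1.3449
c* = (1 − s)·y* = (1 − 0.36) × 1.3449 ≈ 0.8607

c* = 0.86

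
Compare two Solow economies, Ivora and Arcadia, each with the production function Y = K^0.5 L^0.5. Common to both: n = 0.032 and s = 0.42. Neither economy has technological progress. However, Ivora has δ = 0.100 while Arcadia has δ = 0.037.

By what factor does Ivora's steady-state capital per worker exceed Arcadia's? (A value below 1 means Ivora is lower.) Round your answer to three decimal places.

ratio ≈ 0.273

Steady-state k* = [s/(n + δ)]^(1/(1−α)), so the ratio is [ (s_I/(n + δ)_I) / (s_A/(n + δ)_A) ]^2.
s_I/(n + δ)_I = 0.42/0.132 = 3.1818; s_A/(n + δ)_A = 0.42/0.069 = 6.0870.
Ratio = (3.1818/6.0870)^2 = 0.5227^2 ≈ 0.2732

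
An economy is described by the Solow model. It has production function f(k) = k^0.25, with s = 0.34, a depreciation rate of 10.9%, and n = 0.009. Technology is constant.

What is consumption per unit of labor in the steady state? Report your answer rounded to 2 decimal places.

In steady state, investment equals break-even investment: s·k^α = (n + δ)·k.
Rearranging, k^(1−α) = s / (n + δ).
k^0.75 = 0.34 / (0.009 + 0.109) = 0.34 / 0.118 = 2.8814
k* = 2.8814^(1/0.75) ≈ 4.1002
y* = (k*)^α = 4.1002^0.25 ≈ 1.4230
c* = (1 − s)·y* = (1 − 0.34) × 1.4230 ≈ 0.9392

c* ≈ 0.94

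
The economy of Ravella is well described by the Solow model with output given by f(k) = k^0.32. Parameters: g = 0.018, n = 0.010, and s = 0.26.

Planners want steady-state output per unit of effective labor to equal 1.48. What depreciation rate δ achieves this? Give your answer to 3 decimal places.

δ ≈ 0.085

In steady state, investment equals break-even investment: s·k^α = (n + g + δ)·k.
Since y* = [s/(n + g + δ)]^(α/(1−α)), we have s/(n + g + δ) = (y*)^((1−α)/α) = 1.48^2.125 = 2.3004.
Therefore n + g + δ = s / 2.3004 = 0.26 / 2.3004 = 0.1130, so δ = 0.1130 − 0.028 = 0.0850.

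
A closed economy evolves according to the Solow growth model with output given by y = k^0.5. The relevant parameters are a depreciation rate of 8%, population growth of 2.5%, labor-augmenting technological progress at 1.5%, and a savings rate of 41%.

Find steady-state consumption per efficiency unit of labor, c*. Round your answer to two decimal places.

Steady state requires s·f(k) = (n + g + δ)·k, i.e. s·k^α = (n + g + δ)·k.
Rearranging, k^(1−α) = s / (n + g + δ).
k^0.5 = 0.41 / (0.025 + 0.015 + 0.080) = 0.41 / 0.120 = 3.4167
k* = 3.4167^(1/0.5) ≈ 11.6738
y* = (k*)^α = 11.6738^0.5 ≈ 3.4167
c* = (1 − s)·y* = (1 − 0.41) × 3.4167 ≈ 2.0159

c* ≈ 2.02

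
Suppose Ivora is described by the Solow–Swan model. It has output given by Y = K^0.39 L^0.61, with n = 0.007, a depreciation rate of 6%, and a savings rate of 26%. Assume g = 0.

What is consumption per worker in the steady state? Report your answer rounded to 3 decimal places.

In steady state, investment equals break-even investment: s·k^α = (n + δ)·k.
Rearranging, k^(1−α) = s / (n + δ).
k^0.61 = 0.26 / (0.007 + 0.060) = 0.26 / 0.067 = 3.8806
k* = 3.8806^(1/0.61) ≈ 9.2344
y* = (k*)^α = 9.2344^0.39 ≈ 2.3796
c* = (1 − s)·y* = (1 − 0.26) × 2.3796 ≈ 1.7609

c* = 1.761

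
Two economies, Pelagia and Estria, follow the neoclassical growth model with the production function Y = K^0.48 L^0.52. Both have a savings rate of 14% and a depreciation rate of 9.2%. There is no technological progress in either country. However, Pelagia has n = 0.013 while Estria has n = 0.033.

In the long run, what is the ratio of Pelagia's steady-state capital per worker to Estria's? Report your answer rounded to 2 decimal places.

ratio ≈ 1.40

Steady-state k* = [s/(n + δ)]^(1/(1−α)), so the ratio is [ (s_P/(n + δ)_P) / (s_E/(n + δ)_E) ]^1.9231.
s_P/(n + δ)_P = 0.14/0.105 = 1.3333; s_E/(n + δ)_E = 0.14/0.125 = 1.1200.
Ratio = (1.3333/1.1200)^1.9231 = 1.1904^1.9231 ≈ 1.3982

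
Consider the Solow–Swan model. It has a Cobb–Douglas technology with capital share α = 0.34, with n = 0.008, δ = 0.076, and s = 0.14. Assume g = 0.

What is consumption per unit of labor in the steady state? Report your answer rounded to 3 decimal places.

c* ≈ 1.119

Steady state requires s·f(k) = (n + δ)·k, i.e. s·k^α = (n + δ)·k.
Rearranging, k^(1−α) = s / (n + δ).
k^0.66 = 0.14 / (0.008 + 0.076) = 0.14 / 0.084 = 1.6667
k* = 1.6667^(1/0.66) ≈ 2.1684
y* = (k*)^α = 2.1684^0.34 ≈ 1.3010
c* = (1 − s)·y* = (1 − 0.14) × 1.3010 ≈ 1.1189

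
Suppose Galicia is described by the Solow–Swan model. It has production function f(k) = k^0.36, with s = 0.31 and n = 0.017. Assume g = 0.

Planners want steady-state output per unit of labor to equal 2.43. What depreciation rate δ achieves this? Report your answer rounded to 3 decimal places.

In steady state, investment equals break-even investment: s·k^α = (n + δ)·k.
Since y* = [s/(n + δ)]^(α/(1−α)), we have s/(n + δ) = (y*)^((1−α)/α) = 2.43^1.7778 = 4.8476.
Therefore n + δ = s / 4.8476 = 0.31 / 4.8476 = 0.0639, so δ = 0.0639 − 0.017 = 0.0469.

δ ≈ 0.047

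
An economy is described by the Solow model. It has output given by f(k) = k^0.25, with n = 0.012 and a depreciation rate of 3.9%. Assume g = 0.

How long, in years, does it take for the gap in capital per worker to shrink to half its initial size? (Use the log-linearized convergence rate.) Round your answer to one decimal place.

about 18.1 years

Near the steady state the convergence rate is λ = (1 − α)(n + δ).
λ = (1 − 0.25) × 0.051 = 0.75 × 0.051 = 0.03825
Half-life = ln 2 / λ = 0.6931 / 0.03825 ≈ 18.12 years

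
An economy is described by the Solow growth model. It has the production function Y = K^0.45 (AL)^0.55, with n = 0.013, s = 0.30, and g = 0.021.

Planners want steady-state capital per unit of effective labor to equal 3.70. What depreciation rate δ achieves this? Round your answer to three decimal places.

In steady state, investment equals break-even investment: s·k^α = (n + g + δ)·k.
So s / (n + g + δ) = (k*)^(1−α) = 3.70^0.55 = 2.0536.
Therefore n + g + δ = s / 2.0536 = 0.30 / 2.0536 = 0.1461, so δ = 0.1461 − 0.034 = 0.1121.

δ ≈ 0.112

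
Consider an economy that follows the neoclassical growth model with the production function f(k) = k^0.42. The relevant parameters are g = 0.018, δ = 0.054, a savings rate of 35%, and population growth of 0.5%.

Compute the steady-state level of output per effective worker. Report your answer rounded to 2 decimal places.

In steady state, investment equals break-even investment: s·k^α = (n + g + δ)·k.
Dividing both sides by k: k^(1−α) = s / (n + g + δ).
k^0.58 = 0.35 / (0.005 + 0.018 + 0.054) = 0.35 / 0.077 = 4.5455
k* = 4.5455^(1/0.58) ≈ 13.6070
y* = (k*)^α = 13.6070^0.42 ≈ 2.9935

y* ≈ 2.99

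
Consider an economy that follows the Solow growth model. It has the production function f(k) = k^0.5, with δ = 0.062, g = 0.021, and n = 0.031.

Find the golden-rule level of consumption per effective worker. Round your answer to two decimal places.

c_gold ≈ 2.19

At the golden rule, f'(k) = n + g + δ, so α·k^(α−1) = n + g + δ and k_gold = (α/(n + g + δ))^(1/(1−α)).
k_gold = (0.5/0.114)^(1/0.5) = 4.3860^2 ≈ 19.2370
c_gold = f(k_gold) − (n + g + δ)·k_gold = 4.3860 − 0.114×19.2370 ≈ 2.1930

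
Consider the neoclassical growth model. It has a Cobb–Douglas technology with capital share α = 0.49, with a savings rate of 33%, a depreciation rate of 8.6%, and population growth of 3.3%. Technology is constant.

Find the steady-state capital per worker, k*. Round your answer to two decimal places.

In steady state, investment equals break-even investment: s·k^α = (n + δ)·k.
Rearranging, k^(1−α) = s / (n + δ).
k^0.51 = 0.33 / (0.033 + 0.086) = 0.33 / 0.119 = 2.7731
k* = 2.7731^(1/0.51) ≈ 7.3886

k* ≈ 7.39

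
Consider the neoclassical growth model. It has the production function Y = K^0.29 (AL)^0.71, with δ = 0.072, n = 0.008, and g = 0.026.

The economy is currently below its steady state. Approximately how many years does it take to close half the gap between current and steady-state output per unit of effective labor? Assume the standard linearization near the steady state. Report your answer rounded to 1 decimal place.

t_½ ≈ 9.2 years

Near the steady state the convergence rate is λ = (1 − α)(n + g + δ).
λ = (1 − 0.29) × 0.106 = 0.71 × 0.106 = 0.07526
Half-life = ln 2 / λ = 0.6931 / 0.07526 ≈ 9.21 years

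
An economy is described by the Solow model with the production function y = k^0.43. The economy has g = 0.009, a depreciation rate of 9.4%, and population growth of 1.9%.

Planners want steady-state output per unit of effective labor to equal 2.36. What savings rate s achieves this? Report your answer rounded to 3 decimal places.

At the steady state, Δk = 0, so s·k^α = (n + g + δ)·k.
Since y* = [s/(n + g + δ)]^(α/(1−α)), we have s/(n + g + δ) = (y*)^((1−α)/α) = 2.36^1.3256 = 3.1213.
Therefore s = 3.1213 × (n + g + δ) = 3.1213 × 0.122 = 0.3808.

s ≈ 0.381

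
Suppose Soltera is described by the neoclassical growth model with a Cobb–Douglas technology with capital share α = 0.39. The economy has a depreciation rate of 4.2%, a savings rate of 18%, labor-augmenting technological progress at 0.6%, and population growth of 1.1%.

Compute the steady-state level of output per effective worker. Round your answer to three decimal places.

y* = 2.040

In steady state, investment equals break-even investment: s·k^α = (n + g + δ)·k.
Dividing both sides by k: k^(1−α) = s / (n + g + δ).
k^0.61 = 0.18 / (0.011 + 0.006 + 0.042) = 0.18 / 0.059 = 3.0508
k* = 3.0508^(1/0.61) ≈ 6.2247
y* = (k*)^α = 6.2247^0.39 ≈ 2.0404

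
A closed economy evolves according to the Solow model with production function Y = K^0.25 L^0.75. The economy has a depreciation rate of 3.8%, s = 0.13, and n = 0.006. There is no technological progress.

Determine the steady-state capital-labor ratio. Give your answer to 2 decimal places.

At the steady state, Δk = 0, so s·k^α = (n + δ)·k.
Rearranging, k^(1−α) = s / (n + δ).
k^0.75 = 0.13 / (0.006 + 0.038) = 0.13 / 0.044 = 2.9545
k* = 2.9545^(1/0.75) ≈ 4.2395

k* = 4.24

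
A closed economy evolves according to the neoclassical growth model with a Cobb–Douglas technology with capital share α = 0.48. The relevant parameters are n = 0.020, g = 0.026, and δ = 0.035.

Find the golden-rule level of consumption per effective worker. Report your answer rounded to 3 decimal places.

At the golden rule, f'(k) = n + g + δ, so α·k^(α−1) = n + g + δ and k_gold = (α/(n + g + δ))^(1/(1−α)).
k_gold = (0.48/0.081)^(1/0.52) = 5.9259^1.9231 ≈ 30.6255
c_gold = f(k_gold) − (n + g + δ)·k_gold = 5.1680 − 0.081×30.6255 ≈ 2.6873

c_gold ≈ 2.687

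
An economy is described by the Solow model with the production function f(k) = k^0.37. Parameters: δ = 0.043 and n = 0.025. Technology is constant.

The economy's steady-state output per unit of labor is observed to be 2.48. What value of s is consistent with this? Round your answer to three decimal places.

s ≈ 0.319

Steady state requires s·f(k) = (n + δ)·k, i.e. s·k^α = (n + δ)·k.
Since y* = [s/(n + δ)]^(α/(1−α)), we have s/(n + δ) = (y*)^((1−α)/α) = 2.48^1.7027 = 4.6950.
Therefore s = 4.6950 × (n + δ) = 4.6950 × 0.068 = 0.3193.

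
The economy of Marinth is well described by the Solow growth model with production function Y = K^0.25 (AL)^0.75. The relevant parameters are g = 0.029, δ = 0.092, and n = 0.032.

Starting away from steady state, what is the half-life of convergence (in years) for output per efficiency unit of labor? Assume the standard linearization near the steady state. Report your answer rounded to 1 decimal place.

about 6.0 years

Near the steady state the convergence rate is λ = (1 − α)(n + g + δ).
λ = (1 − 0.25) × 0.153 = 0.75 × 0.153 = 0.11475
Half-life = ln 2 / λ = 0.6931 / 0.11475 ≈ 6.04 years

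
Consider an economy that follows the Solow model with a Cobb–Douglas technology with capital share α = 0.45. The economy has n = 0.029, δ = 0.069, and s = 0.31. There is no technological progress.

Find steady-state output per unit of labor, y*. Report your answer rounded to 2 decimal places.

Steady state requires s·f(k) = (n + δ)·k, i.e. s·k^α = (n + δ)·k.
Dividing both sides by k: k^(1−α) = s / (n + δ).
k^0.55 = 0.31 / (0.029 + 0.069) = 0.31 / 0.098 = 3.1633
k* = 3.1633^(1/0.55) ≈ 8.1161
y* = (k*)^α = 8.1161^0.45 ≈ 2.5657

y* ≈ 2.57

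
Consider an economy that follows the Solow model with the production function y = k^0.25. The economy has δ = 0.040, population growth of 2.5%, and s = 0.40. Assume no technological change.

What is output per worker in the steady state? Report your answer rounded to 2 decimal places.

Steady state requires s·f(k) = (n + δ)·k, i.e. s·k^α = (n + δ)·k.
Dividing both sides by k: k^(1−α) = s / (n + δ).
k^0.75 = 0.40 / (0.025 + 0.040) = 0.40 / 0.065 = 6.1538
k* = 6.1538^(1/0.75) ≈ 11.2769
y* = (k*)^α = 11.2769^0.25 ≈ 1.8325

y* ≈ 1.83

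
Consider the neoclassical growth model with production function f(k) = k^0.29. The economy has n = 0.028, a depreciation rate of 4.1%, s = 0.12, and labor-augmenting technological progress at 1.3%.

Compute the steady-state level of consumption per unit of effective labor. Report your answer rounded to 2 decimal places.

c* ≈ 1.03

Steady state requires s·f(k) = (n + g + δ)·k, i.e. s·k^α = (n + g + δ)·k.
Rearranging, k^(1−α) = s / (n + g + δ).
k^0.71 = 0.12 / (0.028 + 0.013 + 0.041) = 0.12 / 0.082 = 1.4634
k* = 1.4634^(1/0.71) ≈ 1.7096
y* = (k*)^α = 1.7096^0.29 ≈ 1.1683
c* = (1 − s)·y* = (1 − 0.12) × 1.1683 ≈ 1.0281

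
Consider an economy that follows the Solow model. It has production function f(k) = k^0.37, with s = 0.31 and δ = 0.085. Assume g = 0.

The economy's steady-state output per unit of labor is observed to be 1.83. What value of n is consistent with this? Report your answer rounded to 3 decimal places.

In steady state, investment equals break-even investment: s·k^α = (n + δ)·k.
Since y* = [s/(n + δ)]^(α/(1−α)), we have s/(n + δ) = (y*)^((1−α)/α) = 1.83^1.7027 = 2.7982.
Therefore n + δ = s / 2.7982 = 0.31 / 2.7982 = 0.1108, so n = 0.1108 − 0.085 = 0.0258.

n ≈ 0.026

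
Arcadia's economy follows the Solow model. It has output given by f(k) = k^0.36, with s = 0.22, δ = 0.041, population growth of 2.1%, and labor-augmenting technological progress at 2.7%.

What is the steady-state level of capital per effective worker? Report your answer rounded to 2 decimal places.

k* = 4.11

At the steady state, Δk = 0, so s·k^α = (n + g + δ)·k.
Dividing both sides by k: k^(1−α) = s / (n + g + δ).
k^0.64 = 0.22 / (0.021 + 0.027 + 0.041) = 0.22 / 0.089 = 2.4719
k* = 2.4719^(1/0.64) ≈ 4.1125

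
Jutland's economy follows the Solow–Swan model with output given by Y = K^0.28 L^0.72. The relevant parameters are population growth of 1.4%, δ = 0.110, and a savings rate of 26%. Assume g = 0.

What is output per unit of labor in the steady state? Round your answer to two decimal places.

y* ≈ 1.33

Steady state requires s·f(k) = (n + δ)·k, i.e. s·k^α = (n + δ)·k.
Dividing both sides by k: k^(1−α) = s / (n + δ).
k^0.72 = 0.26 / (0.014 + 0.110) = 0.26 / 0.124 = 2.0968
k* = 2.0968^(1/0.72) ≈ 2.7964
y* = (k*)^α = 2.7964^0.28 ≈ 1.3337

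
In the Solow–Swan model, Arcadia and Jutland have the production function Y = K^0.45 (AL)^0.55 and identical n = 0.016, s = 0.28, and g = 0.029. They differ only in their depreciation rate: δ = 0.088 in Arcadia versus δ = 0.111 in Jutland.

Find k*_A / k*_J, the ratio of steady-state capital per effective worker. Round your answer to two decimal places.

Steady-state k* = [s/(n + g + δ)]^(1/(1−α)), so the ratio is [ (s_A/(n + g + δ)_A) / (s_J/(n + g + δ)_J) ]^1.8182.
s_A/(n + g + δ)_A = 0.28/0.133 = 2.1053; s_J/(n + g + δ)_J = 0.28/0.156 = 1.7949.
Ratio = (2.1053/1.7949)^1.8182 = 1.1729^1.8182 ≈ 1.3364

k*_A / k*_J ≈ 1.34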